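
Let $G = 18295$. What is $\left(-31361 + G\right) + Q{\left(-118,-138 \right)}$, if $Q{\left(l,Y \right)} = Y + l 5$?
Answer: $-13794$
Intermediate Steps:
$Q{\left(l,Y \right)} = Y + 5 l$
$\left(-31361 + G\right) + Q{\left(-118,-138 \right)} = \left(-31361 + 18295\right) + \left(-138 + 5 \left(-118\right)\right) = -13066 - 728 = -13794$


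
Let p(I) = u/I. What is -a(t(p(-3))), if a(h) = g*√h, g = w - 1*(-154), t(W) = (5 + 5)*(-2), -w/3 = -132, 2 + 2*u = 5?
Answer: -1100*I*√5 ≈ -2459.7*I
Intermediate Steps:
u = 3/2 (u = -1 + (½)*5 = -1 + 5/2 = 3/2 ≈ 1.5000)
w = 396 (w = -3*(-132) = 396)
p(I) = 3/(2*I)
t(W) = -20 (t(W) = 10*(-2) = -20)
g = 550 (g = 396 - 1*(-154) = 396 + 154 = 550)
a(h) = 550*√h
-a(t(p(-3))) = -550*√(-20) = -550*2*I*√5 = -1100*I*√5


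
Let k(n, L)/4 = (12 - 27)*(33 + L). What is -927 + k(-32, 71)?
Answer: -7167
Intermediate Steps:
k(n, L) = -1980 - 60*L (k(n, L) = 4*((12 - 27)*(33 + L)) = 4*(-15*(33 + L)) = 4*(-495 - 15*L) = -1980 - 60*L)
-927 + k(-32, 71) = -927 + (-1980 - 60*71) = -927 + (-1980 - 4260) = -927 - 6240 = -7167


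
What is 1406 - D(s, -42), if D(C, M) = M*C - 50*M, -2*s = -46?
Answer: 272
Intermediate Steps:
s = 23 (s = -1/2*(-46) = 23)
D(C, M) = -50*M + C*M (D(C, M) = C*M - 50*M = -50*M + C*M)
1406 - D(s, -42) = 1406 - (-42)*(-50 + 23) = 1406 - (-42)*(-27) = 1406 - 1*1134 = 1406 - 1134 = 272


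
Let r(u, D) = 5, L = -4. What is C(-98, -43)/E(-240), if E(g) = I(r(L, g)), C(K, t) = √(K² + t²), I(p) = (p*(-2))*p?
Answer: -√11453/50 ≈ -2.1404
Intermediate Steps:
I(p) = -2*p² (I(p) = (-2*p)*p = -2*p²)
E(g) = -50 (E(g) = -2*5² = -2*25 = -50)
C(-98, -43)/E(-240) = √((-98)² + (-43)²)/(-50) = √(9604 + 1849)*(-1/50) = √11453*(-1/50) = -√11453/50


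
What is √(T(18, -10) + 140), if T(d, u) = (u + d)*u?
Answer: 2*√15 ≈ 7.7460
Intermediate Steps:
T(d, u) = u*(d + u) (T(d, u) = (d + u)*u = u*(d + u))
√(T(18, -10) + 140) = √(-10*(18 - 10) + 140) = √(-10*8 + 140) = √(-80 + 140) = √60 = 2*√15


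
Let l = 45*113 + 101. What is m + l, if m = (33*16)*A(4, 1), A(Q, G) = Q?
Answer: 7298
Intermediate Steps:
l = 5186 (l = 5085 + 101 = 5186)
m = 2112 (m = (33*16)*4 = 528*4 = 2112)
m + l = 2112 + 5186 = 7298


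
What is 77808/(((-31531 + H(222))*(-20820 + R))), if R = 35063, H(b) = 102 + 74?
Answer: -77808/446589265 ≈ -0.00017423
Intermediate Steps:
H(b) = 176
77808/(((-31531 + H(222))*(-20820 + R))) = 77808/(((-31531 + 176)*(-20820 + 35063))) = 77808/((-31355*14243)) = 77808/(-446589265) = 77808*(-1/446589265) = -77808/446589265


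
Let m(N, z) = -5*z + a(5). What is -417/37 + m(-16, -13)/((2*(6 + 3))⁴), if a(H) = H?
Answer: -21886201/1942056 ≈ -11.270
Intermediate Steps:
m(N, z) = 5 - 5*z (m(N, z) = -5*z + 5 = 5 - 5*z)
-417/37 + m(-16, -13)/((2*(6 + 3))⁴) = -417/37 + (5 - 5*(-13))/((2*(6 + 3))⁴) = -417*1/37 + (5 + 65)/((2*9)⁴) = -417/37 + 70/(18⁴) = -417/37 + 70/104976 = -417/37 + 70*(1/104976) = -417/37 + 35/52488 = -21886201/1942056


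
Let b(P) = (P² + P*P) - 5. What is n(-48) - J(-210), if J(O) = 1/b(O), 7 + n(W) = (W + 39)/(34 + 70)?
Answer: -64999819/9172280 ≈ -7.0865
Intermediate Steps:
b(P) = -5 + 2*P² (b(P) = (P² + P²) - 5 = 2*P² - 5 = -5 + 2*P²)
n(W) = -53/8 + W/104 (n(W) = -7 + (W + 39)/(34 + 70) = -7 + (39 + W)/104 = -7 + (39 + W)*(1/104) = -7 + (3/8 + W/104) = -53/8 + W/104)
J(O) = 1/(-5 + 2*O²)
n(-48) - J(-210) = (-53/8 + (1/104)*(-48)) - 1/(-5 + 2*(-210)²) = (-53/8 - 6/13) - 1/(-5 + 2*44100) = -737/104 - 1/(-5 + 88200) = -737/104 - 1/88195 = -64999819/9172280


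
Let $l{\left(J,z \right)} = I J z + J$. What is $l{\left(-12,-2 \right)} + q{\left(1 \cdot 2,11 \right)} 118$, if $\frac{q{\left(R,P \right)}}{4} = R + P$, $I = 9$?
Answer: $6340$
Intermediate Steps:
$q{\left(R,P \right)} = 4 P + 4 R$ ($q{\left(R,P \right)} = 4 \left(R + P\right) = 4 \left(P + R\right) = 4 P + 4 R$)
$l{\left(J,z \right)} = J + 9 J z$ ($l{\left(J,z \right)} = 9 J z + J = J + 9 J z$)
$l{\left(-12,-2 \right)} + q{\left(1 \cdot 2,11 \right)} 118 = - 12 \left(1 + 9 \left(-2\right)\right) + \left(4 \cdot 11 + 4 \cdot 1 \cdot 2\right) 118 = - 12 \left(1 - 18\right) + \left(44 + 4 \cdot 2\right) 118 = \left(-12\right) \left(-17\right) + \left(44 + 8\right) 118 = 204 + 52 \cdot 118 = 204 + 6136 = 6340$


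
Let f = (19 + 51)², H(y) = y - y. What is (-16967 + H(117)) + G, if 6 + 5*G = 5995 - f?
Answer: -83746/5 ≈ -16749.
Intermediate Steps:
H(y) = 0
f = 4900 (f = 70² = 4900)
G = 1089/5 (G = -6/5 + (5995 - 1*4900)/5 = -6/5 + (5995 - 4900)/5 = -6/5 + (⅕)*1095 = -6/5 + 219 = 1089/5 ≈ 217.80)
(-16967 + H(117)) + G = (-16967 + 0) + 1089/5 = -16967 + 1089/5 = -83746/5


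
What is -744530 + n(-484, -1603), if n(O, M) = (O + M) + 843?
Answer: -745774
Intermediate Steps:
n(O, M) = 843 + M + O (n(O, M) = (M + O) + 843 = 843 + M + O)
-744530 + n(-484, -1603) = -744530 + (843 - 1603 - 484) = -744530 - 1244 = -745774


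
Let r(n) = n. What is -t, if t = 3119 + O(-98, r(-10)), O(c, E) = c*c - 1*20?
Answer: -12703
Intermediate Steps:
O(c, E) = -20 + c² (O(c, E) = c² - 20 = -20 + c²)
t = 12703 (t = 3119 + (-20 + (-98)²) = 3119 + (-20 + 9604) = 3119 + 9584 = 12703)
-t = -1*12703 = -12703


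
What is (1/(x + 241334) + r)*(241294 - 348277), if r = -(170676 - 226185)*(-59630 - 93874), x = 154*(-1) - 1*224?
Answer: 219652230391045857945/240956 ≈ 9.1159e+14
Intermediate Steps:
x = -378 (x = -154 - 224 = -378)
r = -8520853536 (r = -(-55509)*(-153504) = -1*8520853536 = -8520853536)
(1/(x + 241334) + r)*(241294 - 348277) = (1/(-378 + 241334) - 8520853536)*(241294 - 348277) = (1/240956 - 8520853536)*(-106983) = -2053150784620415/240956*(-106983) = 219652230391045857945/240956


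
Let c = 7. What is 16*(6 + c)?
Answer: 208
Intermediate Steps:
16*(6 + c) = 16*(6 + 7) = 16*13 = 208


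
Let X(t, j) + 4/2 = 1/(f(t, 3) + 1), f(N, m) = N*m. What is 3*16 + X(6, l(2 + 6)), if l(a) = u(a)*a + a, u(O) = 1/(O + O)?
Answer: 875/19 ≈ 46.053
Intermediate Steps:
u(O) = 1/(2*O)
l(a) = 1/2 + a (l(a) = (1/(2*a))*a + a = 1/2 + a)
X(t, j) = -2 + 1/(1 + 3*t) (X(t, j) = -2 + 1/(t*3 + 1) = -2 + 1/(3*t + 1) = -2 + 1/(1 + 3*t))
3*16 + X(6, l(2 + 6)) = 3*16 + (-1 - 6*6)/(1 + 3*6) = 48 + (-1 - 36)/(1 + 18) = 48 - 37/19 = 875/19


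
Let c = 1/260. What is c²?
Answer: 1/67600 ≈ 1.4793e-5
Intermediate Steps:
c = 1/260 ≈ 0.0038462
c² = (1/260)² = 1/67600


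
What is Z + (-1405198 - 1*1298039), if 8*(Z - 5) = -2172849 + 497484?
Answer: -23301221/8 ≈ -2.9127e+6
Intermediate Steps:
Z = -1675325/8 (Z = 5 + (-2172849 + 497484)/8 = 5 + (1/8)*(-1675365) = 5 - 1675365/8 = -1675325/8 ≈ -2.0942e+5)
Z + (-1405198 - 1*1298039) = -1675325/8 + (-1405198 - 1*1298039) = -1675325/8 + (-1405198 - 1298039) = -1675325/8 - 2703237 = -23301221/8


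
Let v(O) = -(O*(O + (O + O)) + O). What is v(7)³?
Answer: -3652264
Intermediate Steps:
v(O) = -O - 3*O² (v(O) = -(O*(O + 2*O) + O) = -(O*(3*O) + O) = -(3*O² + O) = -(O + 3*O²) = -O - 3*O²)
v(7)³ = (-1*7*(1 + 3*7))³ = (-1*7*(1 + 21))³ = (-1*7*22)³ = (-154)³ = -3652264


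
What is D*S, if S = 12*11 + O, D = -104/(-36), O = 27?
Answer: 1378/3 ≈ 459.33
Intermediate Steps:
D = 26/9 (D = -104*(-1/36) = 26/9 ≈ 2.8889)
S = 159 (S = 12*11 + 27 = 132 + 27 = 159)
D*S = (26/9)*159 = 1378/3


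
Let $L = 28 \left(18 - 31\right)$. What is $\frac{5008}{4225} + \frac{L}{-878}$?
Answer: $\frac{2967462}{1854775} \approx 1.5999$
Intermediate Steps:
$L = -364$ ($L = 28 \left(-13\right) = -364$)
$\frac{5008}{4225} + \frac{L}{-878} = \frac{5008}{4225} - \frac{364}{-878} = 5008 \cdot \frac{1}{4225} - - \frac{182}{439} = \frac{5008}{4225} + \frac{182}{439} = \frac{2967462}{1854775}$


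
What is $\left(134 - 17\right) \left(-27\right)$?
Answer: $-3159$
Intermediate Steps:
$\left(134 - 17\right) \left(-27\right) = 117 \left(-27\right) = -3159$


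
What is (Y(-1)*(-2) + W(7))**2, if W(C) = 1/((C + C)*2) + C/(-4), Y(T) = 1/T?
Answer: 4/49 ≈ 0.081633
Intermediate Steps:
W(C) = -C/4 + 1/(4*C) (W(C) = (1/2)/(2*C) + C*(-1/4) = (1/(2*C))*(1/2) - C/4 = 1/(4*C) - C/4 = -C/4 + 1/(4*C))
(Y(-1)*(-2) + W(7))**2 = (-2/(-1) + (1/4)*(1 - 1*7**2)/7)**2 = (-1*(-2) + (1/4)*(1/7)*(1 - 1*49))**2 = (2 + (1/4)*(1/7)*(1 - 49))**2 = (2 + (1/4)*(1/7)*(-48))**2 = (2 - 12/7)**2 = (2/7)**2 = 4/49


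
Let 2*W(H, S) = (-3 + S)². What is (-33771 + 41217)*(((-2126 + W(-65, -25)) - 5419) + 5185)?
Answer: -14653728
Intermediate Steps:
W(H, S) = (-3 + S)²/2
(-33771 + 41217)*(((-2126 + W(-65, -25)) - 5419) + 5185) = (-33771 + 41217)*(((-2126 + (-3 - 25)²/2) - 5419) + 5185) = 7446*(((-2126 + (½)*(-28)²) - 5419) + 5185) = 7446*(((-2126 + (½)*784) - 5419) + 5185) = 7446*(((-2126 + 392) - 5419) + 5185) = 7446*((-1734 - 5419) + 5185) = 7446*(-7153 + 5185) = 7446*(-1968) = -14653728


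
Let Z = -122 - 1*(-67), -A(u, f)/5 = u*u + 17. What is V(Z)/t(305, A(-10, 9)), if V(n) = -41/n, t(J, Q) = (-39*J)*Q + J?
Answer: 41/382738400 ≈ 1.0712e-7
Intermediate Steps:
A(u, f) = -85 - 5*u**2 (A(u, f) = -5*(u*u + 17) = -5*(u**2 + 17) = -5*(17 + u**2) = -85 - 5*u**2)
t(J, Q) = J - 39*J*Q (t(J, Q) = -39*J*Q + J = J - 39*J*Q)
Z = -55 (Z = -122 + 67 = -55)
V(Z)/t(305, A(-10, 9)) = (-41/(-55))/((305*(1 - 39*(-85 - 5*(-10)**2)))) = (-41*(-1/55))/((305*(1 - 39*(-85 - 5*100)))) = 41/(55*((305*(1 - 39*(-85 - 500))))) = 41/(55*((305*(1 - 39*(-585))))) = 41/(55*((305*(1 + 22815)))) = 41/(55*((305*22816))) = (41/55)/6958880 = (41/55)*(1/6958880) = 41/382738400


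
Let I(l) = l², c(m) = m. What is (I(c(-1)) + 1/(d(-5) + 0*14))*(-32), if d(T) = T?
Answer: -128/5 ≈ -25.600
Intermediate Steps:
(I(c(-1)) + 1/(d(-5) + 0*14))*(-32) = ((-1)² + 1/(-5 + 0*14))*(-32) = (1 + 1/(-5 + 0))*(-32) = (1 + 1/(-5))*(-32) = (1 - ⅕)*(-32) = (⅘)*(-32) = -128/5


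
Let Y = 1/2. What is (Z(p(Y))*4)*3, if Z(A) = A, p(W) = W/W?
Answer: 12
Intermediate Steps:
Y = ½ ≈ 0.50000
p(W) = 1
(Z(p(Y))*4)*3 = (1*4)*3 = 4*3 = 12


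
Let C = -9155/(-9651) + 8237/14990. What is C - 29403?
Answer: -4253470882733/144668490 ≈ -29402.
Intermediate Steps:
C = 216728737/144668490 (C = -9155*(-1/9651) + 8237*(1/14990) = 9155/9651 + 8237/14990 = 216728737/144668490 ≈ 1.4981)
C - 29403 = 216728737/144668490 - 29403 = -4253470882733/144668490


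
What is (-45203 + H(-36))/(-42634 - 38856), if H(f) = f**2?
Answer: 43907/81490 ≈ 0.53880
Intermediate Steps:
(-45203 + H(-36))/(-42634 - 38856) = (-45203 + (-36)**2)/(-42634 - 38856) = (-45203 + 1296)/(-81490) = -43907*(-1/81490) = 43907/81490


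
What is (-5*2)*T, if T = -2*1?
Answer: 20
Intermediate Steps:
T = -2
(-5*2)*T = -5*2*(-2) = -10*(-2) = 20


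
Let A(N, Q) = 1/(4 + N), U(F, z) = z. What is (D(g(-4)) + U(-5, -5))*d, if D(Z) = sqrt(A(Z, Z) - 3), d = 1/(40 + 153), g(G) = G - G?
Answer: -5/193 + I*sqrt(11)/386 ≈ -0.025907 + 0.0085923*I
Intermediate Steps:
g(G) = 0
d = 1/193 ≈ 0.0051813
D(Z) = sqrt(-3 + 1/(4 + Z)) (D(Z) = sqrt(1/(4 + Z) - 3) = sqrt(-3 + 1/(4 + Z)))
(D(g(-4)) + U(-5, -5))*d = (sqrt((-11 - 3*0)/(4 + 0)) - 5)*(1/193) = (sqrt((-11 + 0)/4) - 5)*(1/193) = (sqrt((1/4)*(-11)) - 5)*(1/193) = (sqrt(-11/4) - 5)*(1/193) = (I*sqrt(11)/2 - 5)*(1/193) = (-5 + I*sqrt(11)/2)*(1/193) = -5/193 + I*sqrt(11)/386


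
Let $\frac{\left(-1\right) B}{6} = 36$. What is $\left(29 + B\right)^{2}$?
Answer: $34969$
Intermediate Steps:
$B = -216$ ($B = \left(-6\right) 36 = -216$)
$\left(29 + B\right)^{2} = \left(29 - 216\right)^{2} = \left(-187\right)^{2} = 34969$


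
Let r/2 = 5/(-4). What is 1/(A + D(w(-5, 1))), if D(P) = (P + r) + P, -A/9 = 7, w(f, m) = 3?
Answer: -2/119 ≈ -0.016807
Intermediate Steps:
A = -63 (A = -9*7 = -63)
r = -5/2 (r = 2*(5/(-4)) = 2*(5*(-¼)) = 2*(-5/4) = -5/2 ≈ -2.5000)
D(P) = -5/2 + 2*P (D(P) = (P - 5/2) + P = (-5/2 + P) + P = -5/2 + 2*P)
1/(A + D(w(-5, 1))) = 1/(-63 + (-5/2 + 2*3)) = 1/(-63 + (-5/2 + 6)) = 1/(-63 + 7/2) = 1/(-119/2) = -2/119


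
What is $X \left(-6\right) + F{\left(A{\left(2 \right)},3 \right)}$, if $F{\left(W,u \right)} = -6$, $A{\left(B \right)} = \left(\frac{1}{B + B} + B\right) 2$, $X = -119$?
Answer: $708$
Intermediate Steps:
$A{\left(B \right)} = \frac{1}{B} + 2 B$ ($A{\left(B \right)} = \left(\frac{1}{2 B} + B\right) 2 = \left(B + \frac{1}{2 B}\right) 2 = \frac{1}{B} + 2 B$)
$X \left(-6\right) + F{\left(A{\left(2 \right)},3 \right)} = \left(-119\right) \left(-6\right) - 6 = 714 - 6 = 708$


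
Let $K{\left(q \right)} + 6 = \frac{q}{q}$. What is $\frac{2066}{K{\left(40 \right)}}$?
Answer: $- \frac{2066}{5} \approx -413.2$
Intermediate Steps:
$K{\left(q \right)} = -5$ ($K{\left(q \right)} = -6 + \frac{q}{q} = -6 + 1 = -5$)
$\frac{2066}{K{\left(40 \right)}} = \frac{2066}{-5} = 2066 \left(- \frac{1}{5}\right) = - \frac{2066}{5}$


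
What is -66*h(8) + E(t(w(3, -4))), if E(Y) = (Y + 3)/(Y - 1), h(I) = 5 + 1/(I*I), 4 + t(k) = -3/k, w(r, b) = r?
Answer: -31747/96 ≈ -330.70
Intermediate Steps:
t(k) = -4 - 3/k
h(I) = 5 + I⁻² (h(I) = 5 + 1/(I²) = 5 + I⁻²)
E(Y) = (3 + Y)/(-1 + Y)
-66*h(8) + E(t(w(3, -4))) = -66*(5 + 8⁻²) + (3 + (-4 - 3/3))/(-1 + (-4 - 3/3)) = -66*(5 + 1/64) + (3 + (-4 - 3*⅓))/(-1 + (-4 - 3*⅓)) = -66*321/64 + (3 + (-4 - 1))/(-1 + (-4 - 1)) = -10593/32 + (3 - 5)/(-1 - 5) = -10593/32 - 2/(-6) = -10593/32 - ⅙*(-2) = -10593/32 + ⅓ = -31747/96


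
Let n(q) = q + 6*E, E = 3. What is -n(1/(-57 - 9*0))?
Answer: -1025/57 ≈ -17.982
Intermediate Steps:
n(q) = 18 + q (n(q) = q + 6*3 = q + 18 = 18 + q)
-n(1/(-57 - 9*0)) = -(18 + 1/(-57 - 9*0)) = -(18 + 1/(-57 + 0)) = -(18 + 1/(-57)) = -(18 - 1/57) = -1*1025/57 = -1025/57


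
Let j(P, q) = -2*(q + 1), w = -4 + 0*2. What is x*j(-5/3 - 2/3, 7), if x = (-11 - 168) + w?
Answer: 2928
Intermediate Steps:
w = -4 (w = -4 + 0 = -4)
j(P, q) = -2 - 2*q (j(P, q) = -2*(1 + q) = -2 - 2*q)
x = -183 (x = (-11 - 168) - 4 = -179 - 4 = -183)
x*j(-5/3 - 2/3, 7) = -183*(-2 - 2*7) = -183*(-2 - 14) = -183*(-16) = 2928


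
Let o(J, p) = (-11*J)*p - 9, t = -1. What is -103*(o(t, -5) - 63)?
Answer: 13081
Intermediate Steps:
o(J, p) = -9 - 11*J*p (o(J, p) = -11*J*p - 9 = -9 - 11*J*p)
-103*(o(t, -5) - 63) = -103*((-9 - 11*(-1)*(-5)) - 63) = -103*((-9 - 55) - 63) = -103*(-64 - 63) = -103*(-127) = 13081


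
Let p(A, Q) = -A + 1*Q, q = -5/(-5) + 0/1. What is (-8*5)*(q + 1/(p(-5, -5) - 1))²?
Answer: 0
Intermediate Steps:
q = 1 (q = -5*(-⅕) + 0*1 = 1 + 0 = 1)
p(A, Q) = Q - A (p(A, Q) = -A + Q = Q - A)
(-8*5)*(q + 1/(p(-5, -5) - 1))² = (-8*5)*(1 + 1/((-5 - 1*(-5)) - 1))² = -40*(1 + 1/((-5 + 5) - 1))² = -40*(1 + 1/(0 - 1))² = -40*(1 + 1/(-1))² = -40*(1 - 1)² = -40*0² = -40*0 = 0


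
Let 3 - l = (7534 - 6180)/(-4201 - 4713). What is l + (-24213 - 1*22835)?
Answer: -209678888/4457 ≈ -47045.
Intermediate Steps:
l = 14048/4457 (l = 3 - (7534 - 6180)/(-4201 - 4713) = 3 - 1354/(-8914) = 3 - 1354*(-1)/8914 = 3 - 1*(-677/4457) = 3 + 677/4457 = 14048/4457 ≈ 3.1519)
l + (-24213 - 1*22835) = 14048/4457 + (-24213 - 1*22835) = 14048/4457 + (-24213 - 22835) = 14048/4457 - 47048 = -209678888/4457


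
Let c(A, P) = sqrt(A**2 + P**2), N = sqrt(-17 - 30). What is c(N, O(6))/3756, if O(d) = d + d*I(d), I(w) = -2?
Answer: I*sqrt(11)/3756 ≈ 0.00088302*I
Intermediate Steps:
N = I*sqrt(47) (N = sqrt(-47) = I*sqrt(47) ≈ 6.8557*I)
O(d) = -d (O(d) = d + d*(-2) = d - 2*d = -d)
c(N, O(6))/3756 = sqrt((I*sqrt(47))**2 + (-1*6)**2)/3756 = sqrt(-47 + (-6)**2)*(1/3756) = sqrt(-47 + 36)*(1/3756) = sqrt(-11)*(1/3756) = (I*sqrt(11))*(1/3756) = I*sqrt(11)/3756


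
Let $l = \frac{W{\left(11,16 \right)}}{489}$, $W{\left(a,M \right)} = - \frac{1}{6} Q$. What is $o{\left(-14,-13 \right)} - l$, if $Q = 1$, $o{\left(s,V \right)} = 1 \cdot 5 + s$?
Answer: $- \frac{26405}{2934} \approx -8.9997$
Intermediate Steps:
$o{\left(s,V \right)} = 5 + s$
$W{\left(a,M \right)} = - \frac{1}{6}$ ($W{\left(a,M \right)} = - \frac{1}{6} \cdot 1 = \left(-1\right) \frac{1}{6} \cdot 1 = \left(- \frac{1}{6}\right) 1 = - \frac{1}{6}$)
$l = - \frac{1}{2934}$ ($l = - \frac{1}{6 \cdot 489} = \left(- \frac{1}{6}\right) \frac{1}{489} = - \frac{1}{2934} \approx -0.00034083$)
$o{\left(-14,-13 \right)} - l = \left(5 - 14\right) - - \frac{1}{2934} = -9 + \frac{1}{2934} = - \frac{26405}{2934}$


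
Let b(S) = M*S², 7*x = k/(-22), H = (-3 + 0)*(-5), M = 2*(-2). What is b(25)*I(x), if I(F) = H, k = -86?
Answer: -37500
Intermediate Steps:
M = -4
H = 15 (H = -3*(-5) = 15)
x = 43/77 (x = (-86/(-22))/7 = (-86*(-1/22))/7 = (⅐)*(43/11) = 43/77 ≈ 0.55844)
I(F) = 15
b(S) = -4*S²
b(25)*I(x) = -4*25²*15 = -4*625*15 = -2500*15 = -37500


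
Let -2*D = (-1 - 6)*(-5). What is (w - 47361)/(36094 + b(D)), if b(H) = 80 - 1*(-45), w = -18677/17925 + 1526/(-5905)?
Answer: -1002632665672/766735404075 ≈ -1.3077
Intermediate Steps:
w = -27528247/21169425 (w = -18677*1/17925 + 1526*(-1/5905) = -18677/17925 - 1526/5905 = -27528247/21169425 ≈ -1.3004)
D = -35/2 (D = -(-1 - 6)*(-5)/2 = -(-7)*(-5)/2 = -1/2*35 = -35/2 ≈ -17.500)
b(H) = 125 (b(H) = 80 + 45 = 125)
(w - 47361)/(36094 + b(D)) = (-27528247/21169425 - 47361)/(36094 + 125) = -1002632665672/21169425/36219 = -1002632665672/21169425*1/36219 = -1002632665672/766735404075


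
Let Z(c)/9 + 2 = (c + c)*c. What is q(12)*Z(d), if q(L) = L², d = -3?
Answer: 20736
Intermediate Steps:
Z(c) = -18 + 18*c² (Z(c) = -18 + 9*((c + c)*c) = -18 + 9*((2*c)*c) = -18 + 9*(2*c²) = -18 + 18*c²)
q(12)*Z(d) = 12²*(-18 + 18*(-3)²) = 144*(-18 + 18*9) = 144*(-18 + 162) = 144*144 = 20736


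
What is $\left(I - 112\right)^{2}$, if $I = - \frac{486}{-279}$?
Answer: $\frac{11682724}{961} \approx 12157.0$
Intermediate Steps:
$I = \frac{54}{31}$ ($I = \left(-486\right) \left(- \frac{1}{279}\right) = \frac{54}{31} \approx 1.7419$)
$\left(I - 112\right)^{2} = \left(\frac{54}{31} - 112\right)^{2} = \left(- \frac{3418}{31}\right)^{2} = \frac{11682724}{961}$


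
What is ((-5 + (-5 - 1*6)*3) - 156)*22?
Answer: -4268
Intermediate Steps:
((-5 + (-5 - 1*6)*3) - 156)*22 = ((-5 + (-5 - 6)*3) - 156)*22 = ((-5 - 11*3) - 156)*22 = ((-5 - 33) - 156)*22 = (-38 - 156)*22 = -194*22 = -4268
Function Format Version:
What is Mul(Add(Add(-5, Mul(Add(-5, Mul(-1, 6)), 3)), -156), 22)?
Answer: -4268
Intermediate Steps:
Mul(Add(Add(-5, Mul(Add(-5, Mul(-1, 6)), 3)), -156), 22) = Mul(Add(Add(-5, Mul(Add(-5, -6), 3)), -156), 22) = Mul(Add(Add(-5, Mul(-11, 3)), -156), 22) = Mul(Add(Add(-5, -33), -156), 22) = Mul(Add(-38, -156), 22) = Mul(-194, 22) = -4268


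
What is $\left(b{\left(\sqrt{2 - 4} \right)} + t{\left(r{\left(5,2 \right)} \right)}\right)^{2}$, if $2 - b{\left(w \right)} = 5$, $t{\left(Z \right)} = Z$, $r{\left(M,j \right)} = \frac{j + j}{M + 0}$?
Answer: $\frac{121}{25} \approx 4.84$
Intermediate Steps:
$r{\left(M,j \right)} = \frac{2 j}{M}$
$b{\left(w \right)} = -3$ ($b{\left(w \right)} = 2 - 5 = -3$)
$\left(b{\left(\sqrt{2 - 4} \right)} + t{\left(r{\left(5,2 \right)} \right)}\right)^{2} = \left(-3 + 2 \cdot 2 \cdot \frac{1}{5}\right)^{2} = \left(-3 + \frac{4}{5}\right)^{2} = \left(- \frac{11}{5}\right)^{2} = \frac{121}{25}$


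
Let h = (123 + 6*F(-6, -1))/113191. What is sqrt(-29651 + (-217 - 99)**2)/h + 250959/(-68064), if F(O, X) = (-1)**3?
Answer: -83653/22688 + 8707*sqrt(70205)/9 ≈ 2.5633e+5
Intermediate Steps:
F(O, X) = -1
h = 9/8707 (h = (123 + 6*(-1))/113191 = (123 - 6)*(1/113191) = 117*(1/113191) = 9/8707 ≈ 0.0010337)
sqrt(-29651 + (-217 - 99)**2)/h + 250959/(-68064) = sqrt(-29651 + (-217 - 99)**2)/(9/8707) + 250959/(-68064) = sqrt(-29651 + (-316)**2)*(8707/9) + 250959*(-1/68064) = sqrt(-29651 + 99856)*(8707/9) - 83653/22688 = sqrt(70205)*(8707/9) - 83653/22688 = 8707*sqrt(70205)/9 - 83653/22688 = -83653/22688 + 8707*sqrt(70205)/9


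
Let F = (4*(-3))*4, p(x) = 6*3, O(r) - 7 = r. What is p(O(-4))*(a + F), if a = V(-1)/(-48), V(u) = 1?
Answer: -6915/8 ≈ -864.38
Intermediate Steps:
O(r) = 7 + r
p(x) = 18
F = -48 (F = -12*4 = -48)
a = -1/48 (a = 1/(-48) = 1*(-1/48) = -1/48 ≈ -0.020833)
p(O(-4))*(a + F) = 18*(-1/48 - 48) = 18*(-2305/48) = -6915/8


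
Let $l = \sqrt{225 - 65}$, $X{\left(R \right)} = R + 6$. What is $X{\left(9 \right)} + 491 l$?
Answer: $15 + 1964 \sqrt{10} \approx 6225.7$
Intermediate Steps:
$X{\left(R \right)} = 6 + R$
$l = 4 \sqrt{10}$ ($l = \sqrt{160} = 4 \sqrt{10} \approx 12.649$)
$X{\left(9 \right)} + 491 l = \left(6 + 9\right) + 491 \cdot 4 \sqrt{10} = 15 + 1964 \sqrt{10}$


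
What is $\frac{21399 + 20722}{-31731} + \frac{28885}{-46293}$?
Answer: $- \frac{955485796}{489641061} \approx -1.9514$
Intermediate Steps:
$\frac{21399 + 20722}{-31731} + \frac{28885}{-46293} = 42121 \left(- \frac{1}{31731}\right) + 28885 \left(- \frac{1}{46293}\right) = - \frac{42121}{31731} - \frac{28885}{46293} = - \frac{955485796}{489641061}$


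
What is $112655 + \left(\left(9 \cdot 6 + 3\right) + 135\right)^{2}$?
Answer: $149519$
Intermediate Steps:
$112655 + \left(\left(9 \cdot 6 + 3\right) + 135\right)^{2} = 112655 + \left(\left(54 + 3\right) + 135\right)^{2} = 112655 + \left(57 + 135\right)^{2} = 112655 + 192^{2} = 112655 + 36864 = 149519$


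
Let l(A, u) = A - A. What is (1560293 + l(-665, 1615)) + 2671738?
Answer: 4232031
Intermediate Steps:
l(A, u) = 0
(1560293 + l(-665, 1615)) + 2671738 = (1560293 + 0) + 2671738 = 1560293 + 2671738 = 4232031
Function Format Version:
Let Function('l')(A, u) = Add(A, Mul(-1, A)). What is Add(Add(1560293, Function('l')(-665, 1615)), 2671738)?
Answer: 4232031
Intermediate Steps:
Function('l')(A, u) = 0
Add(Add(1560293, Function('l')(-665, 1615)), 2671738) = Add(Add(1560293, 0), 2671738) = Add(1560293, 2671738) = 4232031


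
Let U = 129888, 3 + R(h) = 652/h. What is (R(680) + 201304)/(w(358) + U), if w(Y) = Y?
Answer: 34221333/22141820 ≈ 1.5456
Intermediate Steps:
R(h) = -3 + 652/h
(R(680) + 201304)/(w(358) + U) = ((-3 + 652/680) + 201304)/(358 + 129888) = ((-3 + 652*(1/680)) + 201304)/130246 = ((-3 + 163/170) + 201304)*(1/130246) = (-347/170 + 201304)*(1/130246) = (34221333/170)*(1/130246) = 34221333/22141820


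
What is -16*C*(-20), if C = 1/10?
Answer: 32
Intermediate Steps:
C = 1/10 ≈ 0.10000
-16*C*(-20) = -16*1/10*(-20) = -8/5*(-20) = 32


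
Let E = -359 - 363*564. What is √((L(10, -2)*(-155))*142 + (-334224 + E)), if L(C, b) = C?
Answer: I*√759415 ≈ 871.44*I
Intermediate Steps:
E = -205091 (E = -359 - 204732 = -205091)
√((L(10, -2)*(-155))*142 + (-334224 + E)) = √((10*(-155))*142 + (-334224 - 205091)) = √(-1550*142 - 539315) = √(-220100 - 539315) = √(-759415) = I*√759415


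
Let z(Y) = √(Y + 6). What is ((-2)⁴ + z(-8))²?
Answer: (16 + I*√2)² ≈ 254.0 + 45.255*I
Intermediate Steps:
z(Y) = √(6 + Y)
((-2)⁴ + z(-8))² = ((-2)⁴ + √(6 - 8))² = (16 + √(-2))² = (16 + I*√2)²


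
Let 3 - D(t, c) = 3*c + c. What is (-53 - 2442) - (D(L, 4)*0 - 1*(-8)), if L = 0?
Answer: -2503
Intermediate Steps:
D(t, c) = 3 - 4*c (D(t, c) = 3 - (3*c + c) = 3 - 4*c)
(-53 - 2442) - (D(L, 4)*0 - 1*(-8)) = (-53 - 2442) - ((3 - 4*4)*0 - 1*(-8)) = -2495 - ((3 - 16)*0 + 8) = -2495 - (-13*0 + 8) = -2495 - (0 + 8) = -2495 - 1*8 = -2495 - 8 = -2503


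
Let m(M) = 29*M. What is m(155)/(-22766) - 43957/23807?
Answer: -1107737527/541990162 ≈ -2.0438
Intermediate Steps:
m(155)/(-22766) - 43957/23807 = (29*155)/(-22766) - 43957/23807 = 4495*(-1/22766) - 43957*1/23807 = -4495/22766 - 43957/23807 = -1107737527/541990162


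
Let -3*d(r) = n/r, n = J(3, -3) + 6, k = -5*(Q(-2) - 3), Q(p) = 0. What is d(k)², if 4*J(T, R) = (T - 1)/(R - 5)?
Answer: 361/20736 ≈ 0.017409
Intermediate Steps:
J(T, R) = (-1 + T)/(4*(-5 + R)) (J(T, R) = ((T - 1)/(R - 5))/4 = ((-1 + T)/(-5 + R))/4 = (-1 + T)/(4*(-5 + R)))
k = 15 (k = -5*(0 - 3) = -5*(-3) = 15)
n = 95/16 (n = (-1 + 3)/(4*(-5 - 3)) + 6 = (¼)*2/(-8) + 6 = (¼)*(-⅛)*2 + 6 = -1/16 + 6 = 95/16 ≈ 5.9375)
d(r) = -95/(48*r)
d(k)² = (-95/48/15)² = (-95/48*1/15)² = (-19/144)² = 361/20736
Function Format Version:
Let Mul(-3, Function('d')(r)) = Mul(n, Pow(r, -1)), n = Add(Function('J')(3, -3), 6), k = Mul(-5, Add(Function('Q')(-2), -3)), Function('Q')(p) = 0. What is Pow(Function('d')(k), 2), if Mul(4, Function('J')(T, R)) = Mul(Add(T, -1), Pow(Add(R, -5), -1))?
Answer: Rational(361, 20736) ≈ 0.017409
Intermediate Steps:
Function('J')(T, R) = Mul(Rational(1, 4), Pow(Add(-5, R), -1), Add(-1, T)) (Function('J')(T, R) = Mul(Rational(1, 4), Mul(Add(T, -1), Pow(Add(R, -5), -1))) = Mul(Rational(1, 4), Mul(Add(-1, T), Pow(Add(-5, R), -1))) = Mul(Rational(1, 4), Mul(Pow(Add(-5, R), -1), Add(-1, T))) = Mul(Rational(1, 4), Pow(Add(-5, R), -1), Add(-1, T)))
k = 15 (k = Mul(-5, Add(0, -3)) = Mul(-5, -3) = 15)
n = Rational(95, 16) (n = Add(Mul(Rational(1, 4), Pow(Add(-5, -3), -1), Add(-1, 3)), 6) = Add(Mul(Rational(1, 4), Pow(-8, -1), 2), 6) = Add(Mul(Rational(1, 4), Rational(-1, 8), 2), 6) = Add(Rational(-1, 16), 6) = Rational(95, 16) ≈ 5.9375)
Function('d')(r) = Mul(Rational(-95, 48), Pow(r, -1)) (Function('d')(r) = Mul(Rational(-1, 3), Mul(Rational(95, 16), Pow(r, -1))) = Mul(Rational(-95, 48), Pow(r, -1)))
Pow(Function('d')(k), 2) = Pow(Mul(Rational(-95, 48), Pow(15, -1)), 2) = Pow(Mul(Rational(-95, 48), Rational(1, 15)), 2) = Pow(Rational(-19, 144), 2) = Rational(361, 20736)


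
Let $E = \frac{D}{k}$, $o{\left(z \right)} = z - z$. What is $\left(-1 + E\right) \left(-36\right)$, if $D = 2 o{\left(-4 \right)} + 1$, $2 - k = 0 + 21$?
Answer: $\frac{720}{19} \approx 37.895$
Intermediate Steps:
$o{\left(z \right)} = 0$
$k = -19$ ($k = 2 - \left(0 + 21\right) = 2 - 21 = -19$)
$D = 1$ ($D = 2 \cdot 0 + 1 = 0 + 1 = 1$)
$E = - \frac{1}{19}$ ($E = 1 \frac{1}{-19} = 1 \left(- \frac{1}{19}\right) = - \frac{1}{19} \approx -0.052632$)
$\left(-1 + E\right) \left(-36\right) = \left(-1 - \frac{1}{19}\right) \left(-36\right) = \left(- \frac{20}{19}\right) \left(-36\right) = \frac{720}{19}$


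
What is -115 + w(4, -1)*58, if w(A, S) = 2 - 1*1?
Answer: -57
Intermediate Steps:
w(A, S) = 1 (w(A, S) = 2 - 1 = 1)
-115 + w(4, -1)*58 = -115 + 1*58 = -115 + 58 = -57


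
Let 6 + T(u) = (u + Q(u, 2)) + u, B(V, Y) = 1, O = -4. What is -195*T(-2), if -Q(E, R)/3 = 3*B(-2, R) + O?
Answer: 1365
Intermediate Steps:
Q(E, R) = 3 (Q(E, R) = -3*(3*1 - 4) = -3*(3 - 4) = -3*(-1) = 3)
T(u) = -3 + 2*u (T(u) = -6 + ((u + 3) + u) = -6 + ((3 + u) + u) = -6 + (3 + 2*u) = -3 + 2*u)
-195*T(-2) = -195*(-3 + 2*(-2)) = -195*(-3 - 4) = -195*(-7) = 1365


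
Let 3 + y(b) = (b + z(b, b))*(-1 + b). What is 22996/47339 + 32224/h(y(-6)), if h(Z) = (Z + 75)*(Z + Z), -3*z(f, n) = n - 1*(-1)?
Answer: 3721717508/595855993 ≈ 6.2460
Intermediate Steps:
z(f, n) = -1/3 - n/3 (z(f, n) = -(n - 1*(-1))/3 = -(n + 1)/3 = -(1 + n)/3 = -1/3 - n/3)
y(b) = -3 + (-1 + b)*(-1/3 + 2*b/3) (y(b) = -3 + (b + (-1/3 - b/3))*(-1 + b) = -3 + (-1/3 + 2*b/3)*(-1 + b) = -3 + (-1 + b)*(-1/3 + 2*b/3))
h(Z) = 2*Z*(75 + Z) (h(Z) = (75 + Z)*(2*Z) = 2*Z*(75 + Z))
22996/47339 + 32224/h(y(-6)) = 22996/47339 + 32224/((2*(-8/3 - 1*(-6) + (2/3)*(-6)**2)*(75 + (-8/3 - 1*(-6) + (2/3)*(-6)**2)))) = 22996*(1/47339) + 32224/((2*(-8/3 + 6 + (2/3)*36)*(75 + (-8/3 + 6 + (2/3)*36)))) = 22996/47339 + 32224/((2*(-8/3 + 6 + 24)*(75 + (-8/3 + 6 + 24)))) = 22996/47339 + 32224/((2*(82/3)*(75 + 82/3))) = 22996/47339 + 32224/((2*(82/3)*(307/3))) = 22996/47339 + 32224/(50348/9) = 22996/47339 + 32224*(9/50348) = 22996/47339 + 72504/12587 = 3721717508/595855993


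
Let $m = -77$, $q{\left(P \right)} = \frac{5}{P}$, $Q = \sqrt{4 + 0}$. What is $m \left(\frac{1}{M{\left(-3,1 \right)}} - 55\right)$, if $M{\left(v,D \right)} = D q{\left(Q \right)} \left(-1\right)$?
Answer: $\frac{21329}{5} \approx 4265.8$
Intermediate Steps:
$Q = 2$ ($Q = \sqrt{4} = 2$)
$M{\left(v,D \right)} = - \frac{5 D}{2}$ ($M{\left(v,D \right)} = D \frac{5}{2} \left(-1\right) = \frac{5 D}{2} \left(-1\right) = - \frac{5 D}{2}$)
$m \left(\frac{1}{M{\left(-3,1 \right)}} - 55\right) = - 77 \left(\frac{1}{\left(- \frac{5}{2}\right) 1} - 55\right) = - 77 \left(\frac{1}{- \frac{5}{2}} - 55\right) = - 77 \left(- \frac{2}{5} - 55\right) = \left(-77\right) \left(- \frac{277}{5}\right) = \frac{21329}{5}$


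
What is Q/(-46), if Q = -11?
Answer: 11/46 ≈ 0.23913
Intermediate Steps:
Q/(-46) = -11/(-46) = -11*(-1/46) = 11/46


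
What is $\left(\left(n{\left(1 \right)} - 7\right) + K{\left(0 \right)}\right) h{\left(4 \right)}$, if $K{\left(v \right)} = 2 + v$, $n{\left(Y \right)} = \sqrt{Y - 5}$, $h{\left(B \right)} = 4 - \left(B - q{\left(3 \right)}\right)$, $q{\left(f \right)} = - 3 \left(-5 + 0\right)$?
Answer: $-75 + 30 i \approx -75.0 + 30.0 i$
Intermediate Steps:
$q{\left(f \right)} = 15$ ($q{\left(f \right)} = \left(-3\right) \left(-5\right) = 15$)
$h{\left(B \right)} = 19 - B$ ($h{\left(B \right)} = 4 - \left(-15 + B\right) = 19 - B$)
$n{\left(Y \right)} = \sqrt{-5 + Y}$
$\left(\left(n{\left(1 \right)} - 7\right) + K{\left(0 \right)}\right) h{\left(4 \right)} = \left(\left(\sqrt{-5 + 1} - 7\right) + \left(2 + 0\right)\right) \left(19 - 4\right) = \left(\left(\sqrt{-4} - 7\right) + 2\right) \left(19 - 4\right) = \left(\left(2 i - 7\right) + 2\right) 15 = \left(\left(-7 + 2 i\right) + 2\right) 15 = \left(-5 + 2 i\right) 15 = -75 + 30 i$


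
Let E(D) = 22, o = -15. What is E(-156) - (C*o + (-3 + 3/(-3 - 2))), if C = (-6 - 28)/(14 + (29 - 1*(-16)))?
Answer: 5002/295 ≈ 16.956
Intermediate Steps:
C = -34/59 (C = -34/(14 + (29 + 16)) = -34/(14 + 45) = -34/59 ≈ -0.57627)
E(-156) - (C*o + (-3 + 3/(-3 - 2))) = 22 - (-34/59*(-15) + (-3 + 3/(-3 - 2))) = 22 - (510/59 + (-3 + 3/(-5))) = 22 - (510/59 + (-3 - ⅕*3)) = 22 - (510/59 + (-3 - ⅗)) = 22 - (510/59 - 18/5) = 22 - 1*1488/295 = 22 - 1488/295 = 5002/295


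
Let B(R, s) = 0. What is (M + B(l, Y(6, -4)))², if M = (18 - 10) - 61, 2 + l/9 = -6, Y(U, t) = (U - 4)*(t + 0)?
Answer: 2809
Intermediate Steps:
Y(U, t) = t*(-4 + U) (Y(U, t) = (-4 + U)*t = t*(-4 + U))
l = -72 (l = -18 + 9*(-6) = -18 - 54 = -72)
M = -53 (M = 8 - 61 = -53)
(M + B(l, Y(6, -4)))² = (-53 + 0)² = (-53)² = 2809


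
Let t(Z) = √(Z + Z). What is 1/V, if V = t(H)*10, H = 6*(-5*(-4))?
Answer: √15/600 ≈ 0.0064550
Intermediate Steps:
H = 120 (H = 6*20 = 120)
t(Z) = √2*√Z (t(Z) = √(2*Z) = √2*√Z)
V = 40*√15 (V = (√2*√120)*10 = (√2*(2*√30))*10 = (4*√15)*10 = 40*√15 ≈ 154.92)
1/V = 1/(40*√15) = √15/600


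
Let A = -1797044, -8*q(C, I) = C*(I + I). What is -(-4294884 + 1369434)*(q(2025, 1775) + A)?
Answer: -15771906911475/2 ≈ -7.8860e+12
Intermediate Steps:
q(C, I) = -C*I/4 (q(C, I) = -C*(I + I)/8 = -C*2*I/8 = -C*I/4)
-(-4294884 + 1369434)*(q(2025, 1775) + A) = -(-4294884 + 1369434)*(-1/4*2025*1775 - 1797044) = -(-2925450)*(-3594375/4 - 1797044) = -(-2925450)*(-10782551)/4 = -1*15771906911475/2 = -15771906911475/2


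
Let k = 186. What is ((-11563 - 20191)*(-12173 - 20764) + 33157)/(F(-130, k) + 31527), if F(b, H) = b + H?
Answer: 1045914655/31583 ≈ 33116.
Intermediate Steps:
F(b, H) = H + b
((-11563 - 20191)*(-12173 - 20764) + 33157)/(F(-130, k) + 31527) = ((-11563 - 20191)*(-12173 - 20764) + 33157)/((186 - 130) + 31527) = (-31754*(-32937) + 33157)/(56 + 31527) = (1045881498 + 33157)/31583 = 1045914655*(1/31583) = 1045914655/31583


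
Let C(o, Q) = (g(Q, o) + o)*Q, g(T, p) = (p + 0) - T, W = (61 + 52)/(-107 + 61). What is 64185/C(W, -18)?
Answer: -492085/1806 ≈ -272.47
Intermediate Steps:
W = -113/46 (W = 113/(-46) = 113*(-1/46) = -113/46 ≈ -2.4565)
g(T, p) = p - T
C(o, Q) = Q*(-Q + 2*o) (C(o, Q) = ((o - Q) + o)*Q = (-Q + 2*o)*Q = Q*(-Q + 2*o))
64185/C(W, -18) = 64185/((-18*(-1*(-18) + 2*(-113/46)))) = 64185/((-18*(18 - 113/23))) = 64185/((-18*301/23)) = 64185/(-5418/23) = 64185*(-23/5418) = -492085/1806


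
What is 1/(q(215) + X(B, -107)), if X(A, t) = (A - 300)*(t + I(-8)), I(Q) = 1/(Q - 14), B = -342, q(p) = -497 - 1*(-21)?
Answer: 11/750719 ≈ 1.4653e-5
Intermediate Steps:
q(p) = -476 (q(p) = -497 + 21 = -476)
I(Q) = 1/(-14 + Q)
X(A, t) = (-300 + A)*(-1/22 + t) (X(A, t) = (A - 300)*(t + 1/(-14 - 8)) = (-300 + A)*(t + 1/(-22)) = (-300 + A)*(t - 1/22) = (-300 + A)*(-1/22 + t))
1/(q(215) + X(B, -107)) = 1/(-476 + (150/11 - 300*(-107) - 1/22*(-342) - 342*(-107))) = 1/(-476 + (150/11 + 32100 + 171/11 + 36594)) = 1/(-476 + 755955/11) = 1/(750719/11) = 11/750719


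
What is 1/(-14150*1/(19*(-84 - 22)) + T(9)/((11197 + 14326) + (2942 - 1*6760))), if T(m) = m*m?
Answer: 7285645/51214814 ≈ 0.14226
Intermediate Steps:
T(m) = m²
1/(-14150*1/(19*(-84 - 22)) + T(9)/((11197 + 14326) + (2942 - 1*6760))) = 1/(-14150*1/(19*(-84 - 22)) + 9²/((11197 + 14326) + (2942 - 1*6760))) = 1/(-14150/(19*(-106)) + 81/(25523 + (2942 - 6760))) = 1/(-14150/(-2014) + 81/(25523 - 3818)) = 1/(-14150*(-1/2014) + 81/21705) = 1/(7075/1007 + 81*(1/21705)) = 1/(7075/1007 + 27/7235) = 1/(51214814/7285645) = 7285645/51214814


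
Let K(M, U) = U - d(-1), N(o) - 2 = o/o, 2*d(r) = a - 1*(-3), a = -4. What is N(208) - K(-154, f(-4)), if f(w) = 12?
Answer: -19/2 ≈ -9.5000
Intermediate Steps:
d(r) = -½ (d(r) = (-4 - 1*(-3))/2 = (-4 + 3)/2 = (½)*(-1) = -½)
N(o) = 3 (N(o) = 2 + o/o = 2 + 1 = 3)
K(M, U) = ½ + U (K(M, U) = U - 1*(-½) = U + ½ = ½ + U)
N(208) - K(-154, f(-4)) = 3 - (½ + 12) = 3 - 1*25/2 = 3 - 25/2 = -19/2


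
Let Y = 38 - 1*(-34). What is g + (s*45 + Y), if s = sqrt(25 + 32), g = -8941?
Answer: -8869 + 45*sqrt(57) ≈ -8529.3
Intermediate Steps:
Y = 72 (Y = 38 + 34 = 72)
s = sqrt(57) ≈ 7.5498
g + (s*45 + Y) = -8941 + (sqrt(57)*45 + 72) = -8941 + (45*sqrt(57) + 72) = -8941 + (72 + 45*sqrt(57)) = -8869 + 45*sqrt(57)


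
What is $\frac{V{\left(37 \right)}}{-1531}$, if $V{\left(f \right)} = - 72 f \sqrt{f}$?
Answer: $\frac{2664 \sqrt{37}}{1531} \approx 10.584$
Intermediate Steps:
$V{\left(f \right)} = - 72 f^{\frac{3}{2}}$
$\frac{V{\left(37 \right)}}{-1531} = \frac{\left(-72\right) 37^{\frac{3}{2}}}{-1531} = - 72 \cdot 37 \sqrt{37} \left(- \frac{1}{1531}\right) = - 2664 \sqrt{37} \left(- \frac{1}{1531}\right) = \frac{2664 \sqrt{37}}{1531}$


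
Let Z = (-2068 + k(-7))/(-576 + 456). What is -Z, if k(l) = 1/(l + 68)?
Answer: -42049/2440 ≈ -17.233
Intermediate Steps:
k(l) = 1/(68 + l)
Z = 42049/2440 (Z = (-2068 + 1/(68 - 7))/(-576 + 456) = (-2068 + 1/61)/(-120) = (-2068 + 1/61)*(-1/120) = -126147/61*(-1/120) = 42049/2440 ≈ 17.233)
-Z = -1*42049/2440 = -42049/2440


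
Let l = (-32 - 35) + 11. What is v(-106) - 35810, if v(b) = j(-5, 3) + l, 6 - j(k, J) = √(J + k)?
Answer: -35860 - I*√2 ≈ -35860.0 - 1.4142*I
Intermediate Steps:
l = -56 (l = -67 + 11 = -56)
j(k, J) = 6 - √(J + k)
v(b) = -50 - I*√2 (v(b) = (6 - √(3 - 5)) - 56 = (6 - √(-2)) - 56 = (6 - I*√2) - 56 = -50 - I*√2)
v(-106) - 35810 = (-50 - I*√2) - 35810 = -35860 - I*√2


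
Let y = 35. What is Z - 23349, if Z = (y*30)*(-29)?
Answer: -53799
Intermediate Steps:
Z = -30450 (Z = (35*30)*(-29) = 1050*(-29) = -30450)
Z - 23349 = -30450 - 23349 = -53799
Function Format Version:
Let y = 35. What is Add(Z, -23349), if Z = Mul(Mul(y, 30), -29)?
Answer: -53799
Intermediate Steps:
Z = -30450 (Z = Mul(Mul(35, 30), -29) = Mul(1050, -29) = -30450)
Add(Z, -23349) = Add(-30450, -23349) = -53799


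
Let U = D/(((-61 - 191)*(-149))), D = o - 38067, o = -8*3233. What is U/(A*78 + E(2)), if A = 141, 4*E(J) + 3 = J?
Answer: -9133/58991931 ≈ -0.00015482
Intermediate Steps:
E(J) = -¾ + J/4
o = -25864
D = -63931 (D = -25864 - 38067 = -63931)
U = -9133/5364 (U = -63931*(-1/(149*(-61 - 191))) = -63931/((-252*(-149))) = -63931/37548 = -63931*1/37548 = -9133/5364 ≈ -1.7026)
U/(A*78 + E(2)) = -9133/(5364*(141*78 + (-¾ + (¼)*2))) = -9133/(5364*(10998 + (-¾ + ½))) = -9133/(5364*(10998 - ¼)) = -9133/(5364*43991/4) = -9133/5364*4/43991 = -9133/58991931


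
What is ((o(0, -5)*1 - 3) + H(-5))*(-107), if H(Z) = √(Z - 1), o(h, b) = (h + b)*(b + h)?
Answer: -2354 - 107*I*√6 ≈ -2354.0 - 262.1*I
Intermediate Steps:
o(h, b) = (b + h)² (o(h, b) = (b + h)*(b + h) = (b + h)²)
H(Z) = √(-1 + Z)
((o(0, -5)*1 - 3) + H(-5))*(-107) = (((-5 + 0)²*1 - 3) + √(-1 - 5))*(-107) = (((-5)²*1 - 3) + √(-6))*(-107) = ((25*1 - 3) + I*√6)*(-107) = ((25 - 3) + I*√6)*(-107) = (22 + I*√6)*(-107) = -2354 - 107*I*√6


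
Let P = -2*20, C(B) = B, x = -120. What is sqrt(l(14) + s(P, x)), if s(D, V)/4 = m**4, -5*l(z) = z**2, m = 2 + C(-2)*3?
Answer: 2*sqrt(6155)/5 ≈ 31.382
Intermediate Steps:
m = -4 (m = 2 - 2*3 = 2 - 6 = -4)
l(z) = -z**2/5
P = -40
s(D, V) = 1024 (s(D, V) = 4*(-4)**4 = 4*256 = 1024)
sqrt(l(14) + s(P, x)) = sqrt(-1/5*14**2 + 1024) = sqrt(-1/5*196 + 1024) = sqrt(-196/5 + 1024) = sqrt(4924/5) = 2*sqrt(6155)/5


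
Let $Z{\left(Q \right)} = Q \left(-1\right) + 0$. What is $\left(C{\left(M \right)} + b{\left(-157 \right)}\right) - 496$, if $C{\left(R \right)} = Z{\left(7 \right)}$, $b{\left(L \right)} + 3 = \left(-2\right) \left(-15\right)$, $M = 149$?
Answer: $-476$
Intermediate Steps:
$Z{\left(Q \right)} = - Q$ ($Z{\left(Q \right)} = - Q + 0 = - Q$)
$b{\left(L \right)} = 27$ ($b{\left(L \right)} = -3 - -30 = -3 + 30 = 27$)
$C{\left(R \right)} = -7$ ($C{\left(R \right)} = \left(-1\right) 7 = -7$)
$\left(C{\left(M \right)} + b{\left(-157 \right)}\right) - 496 = \left(-7 + 27\right) - 496 = 20 - 496 = -476$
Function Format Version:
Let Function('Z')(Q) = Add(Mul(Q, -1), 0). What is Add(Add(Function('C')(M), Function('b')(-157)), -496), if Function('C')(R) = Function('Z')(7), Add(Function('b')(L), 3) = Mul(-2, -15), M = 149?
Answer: -476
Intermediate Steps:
Function('Z')(Q) = Mul(-1, Q) (Function('Z')(Q) = Add(Mul(-1, Q), 0) = Mul(-1, Q))
Function('b')(L) = 27 (Function('b')(L) = Add(-3, Mul(-2, -15)) = Add(-3, 30) = 27)
Function('C')(R) = -7 (Function('C')(R) = Mul(-1, 7) = -7)
Add(Add(Function('C')(M), Function('b')(-157)), -496) = Add(Add(-7, 27), -496) = Add(20, -496) = -476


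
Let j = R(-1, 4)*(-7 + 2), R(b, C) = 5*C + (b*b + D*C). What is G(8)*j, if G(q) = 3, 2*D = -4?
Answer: -195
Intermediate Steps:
D = -2 (D = (½)*(-4) = -2)
R(b, C) = b² + 3*C (R(b, C) = 5*C + (b*b - 2*C) = 5*C + (b² - 2*C) = b² + 3*C)
j = -65 (j = ((-1)² + 3*4)*(-7 + 2) = (1 + 12)*(-5) = 13*(-5) = -65)
G(8)*j = 3*(-65) = -195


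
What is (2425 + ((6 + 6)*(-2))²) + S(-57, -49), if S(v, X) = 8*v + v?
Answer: 2488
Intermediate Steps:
S(v, X) = 9*v
(2425 + ((6 + 6)*(-2))²) + S(-57, -49) = (2425 + ((6 + 6)*(-2))²) + 9*(-57) = (2425 + (12*(-2))²) - 513 = (2425 + (-24)²) - 513 = (2425 + 576) - 513 = 3001 - 513 = 2488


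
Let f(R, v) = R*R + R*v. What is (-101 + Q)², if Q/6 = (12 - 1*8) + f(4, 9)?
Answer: 55225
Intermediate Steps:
f(R, v) = R² + R*v
Q = 336 (Q = 6*((12 - 1*8) + 4*(4 + 9)) = 6*((12 - 8) + 4*13) = 6*(4 + 52) = 6*56 = 336)
(-101 + Q)² = (-101 + 336)² = 235² = 55225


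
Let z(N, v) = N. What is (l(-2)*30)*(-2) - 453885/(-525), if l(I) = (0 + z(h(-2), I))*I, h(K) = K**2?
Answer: 47059/35 ≈ 1344.5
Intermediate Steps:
l(I) = 4*I (l(I) = (0 + (-2)**2)*I = (0 + 4)*I = 4*I)
(l(-2)*30)*(-2) - 453885/(-525) = ((4*(-2))*30)*(-2) - 453885/(-525) = -8*30*(-2) - 453885*(-1/525) = -240*(-2) + 30259/35 = 480 + 30259/35 = 47059/35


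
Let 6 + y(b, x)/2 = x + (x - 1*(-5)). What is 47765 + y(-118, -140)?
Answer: 47203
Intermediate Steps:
y(b, x) = -2 + 4*x (y(b, x) = -12 + 2*(x + (x - 1*(-5))) = -12 + 2*(x + (x + 5)) = -12 + 2*(x + (5 + x)) = -12 + 2*(5 + 2*x) = -12 + (10 + 4*x) = -2 + 4*x)
47765 + y(-118, -140) = 47765 + (-2 + 4*(-140)) = 47765 + (-2 - 560) = 47765 - 562 = 47203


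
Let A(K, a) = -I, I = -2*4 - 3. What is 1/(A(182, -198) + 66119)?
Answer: 1/66130 ≈ 1.5122e-5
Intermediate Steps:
I = -11 (I = -8 - 3 = -11)
A(K, a) = 11 (A(K, a) = -1*(-11) = 11)
1/(A(182, -198) + 66119) = 1/(11 + 66119) = 1/66130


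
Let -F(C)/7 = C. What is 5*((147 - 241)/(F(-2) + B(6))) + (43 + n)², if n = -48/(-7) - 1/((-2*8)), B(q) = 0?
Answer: 30838161/12544 ≈ 2458.4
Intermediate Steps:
F(C) = -7*C
n = 775/112 (n = -48*(-⅐) - 1/(-16) = 48/7 - 1*(-1/16) = 48/7 + 1/16 = 775/112 ≈ 6.9196)
5*((147 - 241)/(F(-2) + B(6))) + (43 + n)² = 5*((147 - 241)/(-7*(-2) + 0)) + (43 + 775/112)² = 5*(-94/(14 + 0)) + (5591/112)² = 5*(-94/14) + 31259281/12544 = 5*(-94*1/14) + 31259281/12544 = 5*(-47/7) + 31259281/12544 = -235/7 + 31259281/12544 = 30838161/12544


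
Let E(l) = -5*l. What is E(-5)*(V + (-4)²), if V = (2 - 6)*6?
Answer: -200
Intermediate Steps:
V = -24 (V = -4*6 = -24)
E(-5)*(V + (-4)²) = (-5*(-5))*(-24 + (-4)²) = 25*(-24 + 16) = 25*(-8) = -200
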